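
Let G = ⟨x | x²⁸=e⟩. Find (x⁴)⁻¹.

The order of (x⁴) is 7 (smallest k with (x⁴)ᵏ = e), so (x⁴)⁻¹ = (x⁴)⁶ = x²⁴.
Check: (x⁴) · (x²⁴) → (x⁴) · x²⁴ = e, giving e as required.

Answer: x²⁴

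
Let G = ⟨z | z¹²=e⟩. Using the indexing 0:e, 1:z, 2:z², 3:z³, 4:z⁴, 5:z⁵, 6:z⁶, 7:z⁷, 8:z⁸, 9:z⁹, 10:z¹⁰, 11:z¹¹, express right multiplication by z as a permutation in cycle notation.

(0 1 2 3 4 5 6 7 8 9 10 11)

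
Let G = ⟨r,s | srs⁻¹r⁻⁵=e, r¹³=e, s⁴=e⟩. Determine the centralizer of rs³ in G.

⟨rs³⟩ ⊆ C_G(rs³) since powers of rs³ commute with rs³; so |C_G(rs³)| ≥ |⟨rs³⟩| = 4.
By orbit–stabilizer, |C_G(rs³)| = |G| / |conj. class of rs³| = 52 / 13 = 4.
The 4 elements commuting with rs³ are {e, rs³, r⁸s, r⁹s²}.

Answer: {e, rs³, r⁸s, r⁹s²}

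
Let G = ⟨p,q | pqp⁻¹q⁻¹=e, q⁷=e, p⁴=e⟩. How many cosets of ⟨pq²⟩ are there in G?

First find ord(pq²) by computing successive powers:
  (pq²)¹ = pq², (pq²)² = p²q⁴, (pq²)³ = p³q⁶, (pq²)⁴ = q, (pq²)⁵ = pq³, (pq²)⁶ = p²q⁵, (pq²)⁷ = p³, (pq²)⁸ = q², (pq²)⁹ = pq⁴, (pq²)¹⁰ = p²q⁶, (pq²)¹¹ = p³q, (pq²)¹² = q³, (pq²)¹³ = pq⁵, (pq²)¹⁴ = p², (pq²)¹⁵ = p³q², (pq²)¹⁶ = q⁴, (pq²)¹⁷ = pq⁶, (pq²)¹⁸ = p²q, (pq²)¹⁹ = p³q³, (pq²)²⁰ = q⁵, (pq²)²¹ = p, (pq²)²² = p²q², (pq²)²³ = p³q⁴, (pq²)²⁴ = q⁶, (pq²)²⁵ = pq, (pq²)²⁶ = p²q³, (pq²)²⁷ = p³q⁵, (pq²)²⁸ = e.
So |⟨pq²⟩| = ord(pq²) = 28. With |G| = 28, by Lagrange [G : ⟨pq²⟩] = 28/28 = 1.

Answer: 1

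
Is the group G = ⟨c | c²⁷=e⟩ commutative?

G has a single generator, so G is cyclic and hence abelian.

Answer: Yes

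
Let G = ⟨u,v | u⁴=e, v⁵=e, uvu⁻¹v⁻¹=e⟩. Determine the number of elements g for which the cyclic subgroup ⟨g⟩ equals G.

G is cyclic of order 20. An element generates G iff its order is 20, and a cyclic group of order 20 has exactly φ(20) = 8 such elements.

Answer: 8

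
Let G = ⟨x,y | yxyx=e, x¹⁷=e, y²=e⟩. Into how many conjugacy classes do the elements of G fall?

The conjugacy classes (representative and size) are:
  [e] (size 1), [x¹⁶] (size 2), [x²] (size 2), [x³] (size 2), [x¹³] (size 2), [x¹²] (size 2), [x⁶] (size 2), [x¹⁰] (size 2), [x⁹] (size 2), [x⁷y] (size 17).
Class equation: 1 + 2 + 2 + 2 + 2 + 2 + 2 + 2 + 2 + 17 = 34 = |G|. So G has 10 conjugacy classes.

Answer: 10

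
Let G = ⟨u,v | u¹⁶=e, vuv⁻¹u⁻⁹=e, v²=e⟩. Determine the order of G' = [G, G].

G' = [G, G] is generated by all commutators. The generator-pair commutators are: [u, v] = u⁸.
The subgroup they normally generate is {e, u⁸}, of order 2.
Check: |G/G'| = 32/2 = 16 is the order of the abelianisation.

Answer: 2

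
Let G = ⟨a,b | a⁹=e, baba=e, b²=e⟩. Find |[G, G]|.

G' = [G, G] is generated by all commutators. The generator-pair commutators are: [a, b] = a².
The subgroup they normally generate is {e, a, a², a³, a⁴, a⁵, a⁶, a⁷, a⁸}, of order 9.
Check: |G/G'| = 18/9 = 2 is the order of the abelianisation.

Answer: 9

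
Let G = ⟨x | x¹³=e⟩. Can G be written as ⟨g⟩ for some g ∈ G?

|G| = 13. The element x has order 13 (its powers give 13 distinct elements), so ⟨x⟩ = G and G is cyclic.

Answer: Yes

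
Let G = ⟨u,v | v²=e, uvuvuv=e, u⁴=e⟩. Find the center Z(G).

An element z ∈ Z(G) iff z commutes with every generator.
For example e is central: e·u = u = u·e; e·v = v = v·e.
Whereas u ∉ Z(G) since u·v = uv ≠ vu = v·u.
Checking each of the 24 elements this way gives Z(G) = {e}, of order 1.

Answer: {e}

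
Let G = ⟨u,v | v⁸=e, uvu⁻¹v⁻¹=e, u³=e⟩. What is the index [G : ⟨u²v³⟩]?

First find ord(u²v³) by computing successive powers:
  (u²v³)¹ = u²v³, (u²v³)² = uv⁶, (u²v³)³ = v, (u²v³)⁴ = u²v⁴, (u²v³)⁵ = uv⁷, (u²v³)⁶ = v², (u²v³)⁷ = u²v⁵, (u²v³)⁸ = u, (u²v³)⁹ = v³, (u²v³)¹⁰ = u²v⁶, (u²v³)¹¹ = uv, (u²v³)¹² = v⁴, (u²v³)¹³ = u²v⁷, (u²v³)¹⁴ = uv², (u²v³)¹⁵ = v⁵, (u²v³)¹⁶ = u², (u²v³)¹⁷ = uv³, (u²v³)¹⁸ = v⁶, (u²v³)¹⁹ = u²v, (u²v³)²⁰ = uv⁴, (u²v³)²¹ = v⁷, (u²v³)²² = u²v², (u²v³)²³ = uv⁵, (u²v³)²⁴ = e.
So |⟨u²v³⟩| = ord(u²v³) = 24. With |G| = 24, by Lagrange [G : ⟨u²v³⟩] = 24/24 = 1.

Answer: 1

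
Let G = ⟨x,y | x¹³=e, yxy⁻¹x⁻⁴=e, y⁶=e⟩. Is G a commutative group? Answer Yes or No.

x·y = xy but y·x = x⁴y, so x·y ≠ y·x and G is not abelian.

Answer: No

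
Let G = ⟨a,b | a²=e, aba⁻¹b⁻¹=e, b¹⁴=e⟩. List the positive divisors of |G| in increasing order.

|G| = 28 = 2² · 7. By Lagrange's theorem the order of any subgroup divides 28; the divisors of 28 are 1, 2, 4, 7, 14, 28.

Answer: 1, 2, 4, 7, 14, 28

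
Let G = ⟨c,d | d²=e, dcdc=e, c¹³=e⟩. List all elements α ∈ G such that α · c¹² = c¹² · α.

⟨c¹²⟩ ⊆ C_G(c¹²) since powers of c¹² commute with c¹²; so |C_G(c¹²)| ≥ |⟨c¹²⟩| = 13.
By orbit–stabilizer, |C_G(c¹²)| = |G| / |conj. class of c¹²| = 26 / 2 = 13.
The 13 elements commuting with c¹² are {e, c, c², c³, c⁴, c⁵, c⁶, c⁷, c⁸, c⁹, c¹⁰, c¹¹, c¹²}.

Answer: {e, c, c², c³, c⁴, c⁵, c⁶, c⁷, c⁸, c⁹, c¹⁰, c¹¹, c¹²}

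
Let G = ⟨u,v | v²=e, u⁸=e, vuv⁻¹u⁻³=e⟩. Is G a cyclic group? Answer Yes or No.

Every cyclic group is abelian. But u·v = uv while v·u = u³v, so u·v ≠ v·u and G is not abelian. Hence G is not cyclic.

Answer: No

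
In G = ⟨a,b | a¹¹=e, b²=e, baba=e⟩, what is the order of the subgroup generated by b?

|⟨b⟩| equals the order of b. Compute successive powers until reaching e:
  b¹ = b, b² = e.
The smallest positive k with bᵏ = e is 2, so |⟨b⟩| = 2.

Answer: 2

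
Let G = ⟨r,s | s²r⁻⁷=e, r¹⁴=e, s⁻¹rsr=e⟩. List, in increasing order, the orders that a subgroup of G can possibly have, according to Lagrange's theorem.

|G| = 28 = 2² · 7. By Lagrange's theorem the order of any subgroup divides 28; the divisors of 28 are 1, 2, 4, 7, 14, 28.

Answer: 1, 2, 4, 7, 14, 28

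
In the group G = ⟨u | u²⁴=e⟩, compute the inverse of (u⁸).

The order of (u⁸) is 3 (smallest k with (u⁸)ᵏ = e), so (u⁸)⁻¹ = (u⁸)² = u¹⁶.
Check: (u⁸) · (u¹⁶) → (u⁸) · u¹⁶ = e, giving e as required.

Answer: u¹⁶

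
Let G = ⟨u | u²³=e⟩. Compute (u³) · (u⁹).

Compute (u³) · (u⁹) by multiplying left to right and reducing via the relations at each step:
  (u³) · u⁹ = u¹²

Answer: u¹²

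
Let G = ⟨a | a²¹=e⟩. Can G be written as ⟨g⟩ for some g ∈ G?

|G| = 21. The element a has order 21 (its powers give 21 distinct elements), so ⟨a⟩ = G and G is cyclic.

Answer: Yes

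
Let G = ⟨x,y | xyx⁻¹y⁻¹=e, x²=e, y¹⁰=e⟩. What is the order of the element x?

Compute successive powers until reaching e:
  x¹ = x, x² = e.
The smallest positive k with xᵏ = e is 2.

Answer: 2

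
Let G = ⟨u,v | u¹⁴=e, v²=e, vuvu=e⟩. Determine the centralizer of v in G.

⟨v⟩ ⊆ C_G(v) since powers of v commute with v; so |C_G(v)| ≥ |⟨v⟩| = 2.
By orbit–stabilizer, |C_G(v)| = |G| / |conj. class of v| = 28 / 7 = 4.
The 4 elements commuting with v are {e, u⁷, v, u⁷v}.

Answer: {e, u⁷, v, u⁷v}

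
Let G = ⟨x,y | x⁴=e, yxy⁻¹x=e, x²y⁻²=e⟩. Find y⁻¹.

The order of y is 4 (smallest k with yᵏ = e), so y⁻¹ = y³ = y⁻¹.
Check: y · (y⁻¹) → y · y⁻¹ = e, giving e as required.

Answer: y⁻¹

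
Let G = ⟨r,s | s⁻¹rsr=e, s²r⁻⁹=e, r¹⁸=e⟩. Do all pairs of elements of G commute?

r·s = rs but s·r = r⁸s⁻¹, so r·s ≠ s·r and G is not abelian.

Answer: No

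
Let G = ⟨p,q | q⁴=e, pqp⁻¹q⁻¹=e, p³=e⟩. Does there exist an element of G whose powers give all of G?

|G| = 12. The element pq has order 12 (its powers give 12 distinct elements), so ⟨pq⟩ = G and G is cyclic.

Answer: Yes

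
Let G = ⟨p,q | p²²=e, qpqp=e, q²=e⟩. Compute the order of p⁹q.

Compute successive powers until reaching e:
  (p⁹q)¹ = p⁹q, (p⁹q)² = e.
The smallest positive k with (p⁹q)ᵏ = e is 2.

Answer: 2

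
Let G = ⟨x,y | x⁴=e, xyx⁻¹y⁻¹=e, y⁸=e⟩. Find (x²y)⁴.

Compute successive powers of (x²y), reducing at each step:
  (x²y)²: (x²y) · x² = y;   y · y = y²
  (x²y)³: (y²) · x² = x²y²;   (x²y²) · y = x²y³
  (x²y)⁴: (x²y³) · x² = y³;   (y³) · y = y⁴

Answer: y⁴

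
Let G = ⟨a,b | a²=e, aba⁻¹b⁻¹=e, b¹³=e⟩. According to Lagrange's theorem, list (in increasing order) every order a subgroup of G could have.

|G| = 26 = 2 · 13. By Lagrange's theorem the order of any subgroup divides 26; the divisors of 26 are 1, 2, 13, 26.

Answer: 1, 2, 13, 26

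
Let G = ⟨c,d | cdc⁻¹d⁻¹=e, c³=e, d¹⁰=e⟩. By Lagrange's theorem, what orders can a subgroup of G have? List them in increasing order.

|G| = 30 = 2 · 3 · 5. By Lagrange's theorem the order of any subgroup divides 30; the divisors of 30 are 1, 2, 3, 5, 6, 10, 15, 30.

Answer: 1, 2, 3, 5, 6, 10, 15, 30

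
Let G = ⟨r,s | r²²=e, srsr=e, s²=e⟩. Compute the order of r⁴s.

Compute successive powers until reaching e:
  (r⁴s)¹ = r⁴s, (r⁴s)² = e.
The smallest positive k with (r⁴s)ᵏ = e is 2.

Answer: 2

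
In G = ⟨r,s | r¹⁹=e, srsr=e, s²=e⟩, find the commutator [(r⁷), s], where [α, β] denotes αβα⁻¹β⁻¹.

[(r⁷), s] = (r⁷)·s·(r⁷)⁻¹·s⁻¹.
  (r⁷) · s = r⁷s
  (r⁷s) · (r¹²) = r¹⁴s
  (r¹⁴s) · s = r¹⁴

Answer: r¹⁴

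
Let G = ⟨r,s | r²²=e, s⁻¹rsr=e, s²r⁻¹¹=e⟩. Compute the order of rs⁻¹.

Compute successive powers until reaching e:
  (rs⁻¹)¹ = rs⁻¹, (rs⁻¹)² = r¹¹, (rs⁻¹)³ = rs, (rs⁻¹)⁴ = e.
The smallest positive k with (rs⁻¹)ᵏ = e is 4.

Answer: 4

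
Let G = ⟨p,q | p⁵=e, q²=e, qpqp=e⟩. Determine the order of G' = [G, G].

G' = [G, G] is generated by all commutators. The generator-pair commutators are: [p, q] = p².
The subgroup they normally generate is {e, p, p², p³, p⁴}, of order 5.
Check: |G/G'| = 10/5 = 2 is the order of the abelianisation.

Answer: 5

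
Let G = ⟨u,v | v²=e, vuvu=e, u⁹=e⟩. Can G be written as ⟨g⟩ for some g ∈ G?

Every cyclic group is abelian. But u·v = uv while v·u = u⁸v, so u·v ≠ v·u and G is not abelian. Hence G is not cyclic.

Answer: No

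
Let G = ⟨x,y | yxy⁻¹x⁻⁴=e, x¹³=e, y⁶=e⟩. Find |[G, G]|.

G' = [G, G] is generated by all commutators. The generator-pair commutators are: [x, y] = x¹⁰.
The subgroup they normally generate is {e, x, x², x³, x⁴, x⁵, x⁶, x⁷, x⁸, x⁹, x¹⁰, x¹¹, x¹²}, of order 13.
Check: |G/G'| = 78/13 = 6 is the order of the abelianisation.

Answer: 13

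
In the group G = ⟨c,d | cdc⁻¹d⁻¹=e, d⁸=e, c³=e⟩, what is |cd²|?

Compute successive powers until reaching e:
  (cd²)¹ = cd², (cd²)² = c²d⁴, (cd²)³ = d⁶, (cd²)⁴ = c, (cd²)⁵ = c²d², (cd²)⁶ = d⁴, (cd²)⁷ = cd⁶, (cd²)⁸ = c², (cd²)⁹ = d², (cd²)¹⁰ = cd⁴, (cd²)¹¹ = c²d⁶, (cd²)¹² = e.
The smallest positive k with (cd²)ᵏ = e is 12.

Answer: 12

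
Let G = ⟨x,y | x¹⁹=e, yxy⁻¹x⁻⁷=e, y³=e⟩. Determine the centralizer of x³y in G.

⟨x³y⟩ ⊆ C_G(x³y) since powers of x³y commute with x³y; so |C_G(x³y)| ≥ |⟨x³y⟩| = 3.
By orbit–stabilizer, |C_G(x³y)| = |G| / |conj. class of x³y| = 57 / 19 = 3.
The 3 elements commuting with x³y are {e, x³y, x⁵y²}.

Answer: {e, x³y, x⁵y²}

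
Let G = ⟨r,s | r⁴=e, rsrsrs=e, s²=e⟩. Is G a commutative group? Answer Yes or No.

r·s = rs but s·r = sr, so r·s ≠ s·r and G is not abelian.

Answer: No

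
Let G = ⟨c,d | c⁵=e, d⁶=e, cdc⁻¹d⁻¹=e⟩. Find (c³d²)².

Compute successive powers of (c³d²), reducing at each step:
  (c³d²)²: (c³d²) · c³ = cd²;   (cd²) · d² = cd⁴

Answer: cd⁴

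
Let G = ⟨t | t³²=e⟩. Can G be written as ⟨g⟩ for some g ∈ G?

|G| = 32. The element t has order 32 (its powers give 32 distinct elements), so ⟨t⟩ = G and G is cyclic.

Answer: Yes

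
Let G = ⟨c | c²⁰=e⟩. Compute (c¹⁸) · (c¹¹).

Compute (c¹⁸) · (c¹¹) by multiplying left to right and reducing via the relations at each step:
  (c¹⁸) · c¹¹ = c⁹

Answer: c⁹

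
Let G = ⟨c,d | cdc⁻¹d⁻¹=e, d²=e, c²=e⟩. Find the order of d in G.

Compute successive powers until reaching e:
  d¹ = d, d² = e.
The smallest positive k with dᵏ = e is 2.

Answer: 2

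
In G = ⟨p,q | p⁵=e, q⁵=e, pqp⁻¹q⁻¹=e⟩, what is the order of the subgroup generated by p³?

|⟨p³⟩| equals the order of p³. Compute successive powers until reaching e:
  (p³)¹ = p³, (p³)² = p, (p³)³ = p⁴, (p³)⁴ = p², (p³)⁵ = e.
The smallest positive k with (p³)ᵏ = e is 5, so |⟨p³⟩| = 5.

Answer: 5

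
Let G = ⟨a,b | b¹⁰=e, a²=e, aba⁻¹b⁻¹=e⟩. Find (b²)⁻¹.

The order of (b²) is 5 (smallest k with (b²)ᵏ = e), so (b²)⁻¹ = (b²)⁴ = b⁸.
Check: (b²) · (b⁸) → (b²) · b⁸ = e, giving e as required.

Answer: b⁸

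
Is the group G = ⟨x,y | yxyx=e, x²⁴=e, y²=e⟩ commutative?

x·y = xy but y·x = x²³y, so x·y ≠ y·x and G is not abelian.

Answer: No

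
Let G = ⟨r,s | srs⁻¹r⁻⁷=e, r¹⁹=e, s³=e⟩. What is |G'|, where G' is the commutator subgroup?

G' = [G, G] is generated by all commutators. The generator-pair commutators are: [r, s] = r¹³.
The subgroup they normally generate is {e, r, r², r³, r⁴, r⁵, r⁶, r⁷, r⁸, r⁹, r¹⁰, r¹¹, r¹², r¹³, r¹⁴, r¹⁵, r¹⁶, r¹⁷, r¹⁸}, of order 19.
Check: |G/G'| = 57/19 = 3 is the order of the abelianisation.

Answer: 19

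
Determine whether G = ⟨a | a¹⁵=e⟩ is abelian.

G has a single generator, so G is cyclic and hence abelian.

Answer: Yes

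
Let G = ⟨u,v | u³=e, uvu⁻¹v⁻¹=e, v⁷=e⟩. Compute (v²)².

Compute successive powers of (v²), reducing at each step:
  (v²)²: (v²) · v² = v⁴

Answer: v⁴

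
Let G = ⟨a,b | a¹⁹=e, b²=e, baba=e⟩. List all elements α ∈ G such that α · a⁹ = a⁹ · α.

⟨a⁹⟩ ⊆ C_G(a⁹) since powers of a⁹ commute with a⁹; so |C_G(a⁹)| ≥ |⟨a⁹⟩| = 19.
By orbit–stabilizer, |C_G(a⁹)| = |G| / |conj. class of a⁹| = 38 / 2 = 19.
The 19 elements commuting with a⁹ are {e, a, a², a³, a⁴, a⁵, a⁶, a⁷, a⁸, a⁹, a¹⁰, a¹¹, a¹², a¹³, a¹⁴, a¹⁵, a¹⁶, a¹⁷, a¹⁸}.

Answer: {e, a, a², a³, a⁴, a⁵, a⁶, a⁷, a⁸, a⁹, a¹⁰, a¹¹, a¹², a¹³, a¹⁴, a¹⁵, a¹⁶, a¹⁷, a¹⁸}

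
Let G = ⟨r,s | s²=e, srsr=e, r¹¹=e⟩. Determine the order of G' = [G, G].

G' = [G, G] is generated by all commutators. The generator-pair commutators are: [r, s] = r².
The subgroup they normally generate is {e, r, r², r³, r⁴, r⁵, r⁶, r⁷, r⁸, r⁹, r¹⁰}, of order 11.
Check: |G/G'| = 22/11 = 2 is the order of the abelianisation.

Answer: 11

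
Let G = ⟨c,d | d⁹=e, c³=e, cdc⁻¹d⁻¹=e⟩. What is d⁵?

Compute successive powers of d, reducing at each step:
  d²: d · d = d²
  d³: (d²) · d = d³
  d⁴: (d³) · d = d⁴
  d⁵: (d⁴) · d = d⁵

Answer: d⁵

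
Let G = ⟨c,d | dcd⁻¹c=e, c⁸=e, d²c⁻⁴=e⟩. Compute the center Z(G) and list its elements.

An element z ∈ Z(G) iff z commutes with every generator.
For example c⁴ is central: (c⁴)·c = c⁵ = c·(c⁴); (c⁴)·d = d⁻¹ = d·(c⁴).
Whereas c ∉ Z(G) since c·d = cd ≠ c³d⁻¹ = d·c.
Checking each of the 16 elements this way gives Z(G) = {e, c⁴}, of order 2.

Answer: {e, c⁴}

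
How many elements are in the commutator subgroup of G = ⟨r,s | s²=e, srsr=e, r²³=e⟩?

G' = [G, G] is generated by all commutators. The generator-pair commutators are: [r, s] = r².
The subgroup they normally generate is {e, r, r², r³, r⁴, r⁵, r⁶, r⁷, r⁸, r⁹, r¹⁰, r¹¹, r¹², r¹³, r¹⁴, r¹⁵, r¹⁶, r¹⁷, r¹⁸, r¹⁹, r²⁰, r²¹, r²²}, of order 23.
Check: |G/G'| = 46/23 = 2 is the order of the abelianisation.

Answer: 23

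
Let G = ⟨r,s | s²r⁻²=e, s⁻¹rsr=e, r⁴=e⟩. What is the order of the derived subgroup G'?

G' = [G, G] is generated by all commutators. The generator-pair commutators are: [r, s] = r².
The subgroup they normally generate is {e, r²}, of order 2.
Check: |G/G'| = 8/2 = 4 is the order of the abelianisation.

Answer: 2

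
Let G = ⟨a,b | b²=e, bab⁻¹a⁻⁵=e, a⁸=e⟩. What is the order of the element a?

Compute successive powers until reaching e:
  a¹ = a, a² = a², a³ = a³, a⁴ = a⁴, a⁵ = a⁵, a⁶ = a⁶, a⁷ = a⁷, a⁸ = e.
The smallest positive k with aᵏ = e is 8.

Answer: 8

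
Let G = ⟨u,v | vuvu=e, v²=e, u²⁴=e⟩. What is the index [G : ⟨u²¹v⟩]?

First find ord(u²¹v) by computing successive powers:
  (u²¹v)¹ = u²¹v, (u²¹v)² = e.
So |⟨u²¹v⟩| = ord(u²¹v) = 2. With |G| = 48, by Lagrange [G : ⟨u²¹v⟩] = 48/2 = 24.

Answer: 24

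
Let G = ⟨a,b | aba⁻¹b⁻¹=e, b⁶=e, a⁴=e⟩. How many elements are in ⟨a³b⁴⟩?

|⟨a³b⁴⟩| equals the order of a³b⁴. Compute successive powers until reaching e:
  (a³b⁴)¹ = a³b⁴, (a³b⁴)² = a²b², (a³b⁴)³ = a, (a³b⁴)⁴ = b⁴, (a³b⁴)⁵ = a³b², (a³b⁴)⁶ = a², (a³b⁴)⁷ = ab⁴, (a³b⁴)⁸ = b², (a³b⁴)⁹ = a³, (a³b⁴)¹⁰ = a²b⁴, (a³b⁴)¹¹ = ab², (a³b⁴)¹² = e.
The smallest positive k with (a³b⁴)ᵏ = e is 12, so |⟨a³b⁴⟩| = 12.

Answer: 12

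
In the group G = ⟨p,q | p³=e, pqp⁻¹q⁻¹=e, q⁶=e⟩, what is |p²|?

Compute successive powers until reaching e:
  (p²)¹ = p², (p²)² = p, (p²)³ = e.
The smallest positive k with (p²)ᵏ = e is 3.

Answer: 3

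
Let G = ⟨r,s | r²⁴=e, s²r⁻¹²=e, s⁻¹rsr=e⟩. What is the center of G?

An element z ∈ Z(G) iff z commutes with every generator.
For example r¹² is central: (r¹²)·r = r¹³ = r·(r¹²); (r¹²)·s = s⁻¹ = s·(r¹²).
Whereas r ∉ Z(G) since r·s = rs ≠ r¹¹s⁻¹ = s·r.
Checking each of the 48 elements this way gives Z(G) = {e, r¹²}, of order 2.

Answer: {e, r¹²}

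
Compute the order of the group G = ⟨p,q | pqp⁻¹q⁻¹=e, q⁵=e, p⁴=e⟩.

Enumerate words in the generators, reducing via the relations: the distinct elements are
  {e, p, q, pq, p², p³, q², q³, q⁴, pq², pq³, pq⁴, p²q, p³q, p²q², p²q³, p²q⁴, p³q², p³q³, p³q⁴}.
No further products give new elements, so |G| = 20.

Answer: 20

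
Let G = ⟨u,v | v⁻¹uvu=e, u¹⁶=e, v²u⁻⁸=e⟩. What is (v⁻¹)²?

Compute successive powers of (v⁻¹), reducing at each step:
  (v⁻¹)²: (v⁻¹) · v⁻¹ = u⁸

Answer: u⁸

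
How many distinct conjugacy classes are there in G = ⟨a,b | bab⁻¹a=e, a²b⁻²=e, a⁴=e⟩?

The conjugacy classes (representative and size) are:
  [e] (size 1), [a³] (size 2), [a²] (size 1), [b⁻¹] (size 2), [ab] (size 2).
Class equation: 1 + 2 + 1 + 2 + 2 = 8 = |G|. So G has 5 conjugacy classes.

Answer: 5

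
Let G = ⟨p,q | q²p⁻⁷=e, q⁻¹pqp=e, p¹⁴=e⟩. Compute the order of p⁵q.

Compute successive powers until reaching e:
  (p⁵q)¹ = p⁵q, (p⁵q)² = p⁷, (p⁵q)³ = p⁵q⁻¹, (p⁵q)⁴ = e.
The smallest positive k with (p⁵q)ᵏ = e is 4.

Answer: 4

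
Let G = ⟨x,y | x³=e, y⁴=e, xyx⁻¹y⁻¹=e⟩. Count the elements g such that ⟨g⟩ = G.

G is cyclic of order 12. An element generates G iff its order is 12, and a cyclic group of order 12 has exactly φ(12) = 4 such elements.

Answer: 4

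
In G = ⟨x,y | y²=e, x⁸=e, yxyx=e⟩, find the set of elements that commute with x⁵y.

⟨x⁵y⟩ ⊆ C_G(x⁵y) since powers of x⁵y commute with x⁵y; so |C_G(x⁵y)| ≥ |⟨x⁵y⟩| = 2.
By orbit–stabilizer, |C_G(x⁵y)| = |G| / |conj. class of x⁵y| = 16 / 4 = 4.
The 4 elements commuting with x⁵y are {e, x⁴, xy, x⁵y}.

Answer: {e, x⁴, xy, x⁵y}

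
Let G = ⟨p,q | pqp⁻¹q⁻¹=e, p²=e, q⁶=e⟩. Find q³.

Compute successive powers of q, reducing at each step:
  q²: q · q = q²
  q³: (q²) · q = q³

Answer: q³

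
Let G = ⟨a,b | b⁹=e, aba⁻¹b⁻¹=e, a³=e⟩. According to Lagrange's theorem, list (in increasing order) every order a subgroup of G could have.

|G| = 27 = 3³. By Lagrange's theorem the order of any subgroup divides 27; the divisors of 27 are 1, 3, 9, 27.

Answer: 1, 3, 9, 27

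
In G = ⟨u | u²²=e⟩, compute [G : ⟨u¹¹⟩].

First find ord(u¹¹) by computing successive powers:
  (u¹¹)¹ = u¹¹, (u¹¹)² = e.
So |⟨u¹¹⟩| = ord(u¹¹) = 2. With |G| = 22, by Lagrange [G : ⟨u¹¹⟩] = 22/2 = 11.

Answer: 11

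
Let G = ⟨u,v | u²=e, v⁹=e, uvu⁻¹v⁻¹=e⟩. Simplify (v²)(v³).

Compute (v²) · (v³) by multiplying left to right and reducing via the relations at each step:
  (v²) · v³ = v⁵

Answer: v⁵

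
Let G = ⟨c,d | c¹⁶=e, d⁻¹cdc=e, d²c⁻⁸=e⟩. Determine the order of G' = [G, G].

G' = [G, G] is generated by all commutators. The generator-pair commutators are: [c, d] = c².
The subgroup they normally generate is {e, c², c⁴, c⁶, c⁸, c¹⁰, c¹², c¹⁴}, of order 8.
Check: |G/G'| = 32/8 = 4 is the order of the abelianisation.

Answer: 8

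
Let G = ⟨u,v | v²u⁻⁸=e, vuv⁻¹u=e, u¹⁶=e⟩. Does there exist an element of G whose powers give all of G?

Every cyclic group is abelian. But u·v = uv while v·u = u⁷v⁻¹, so u·v ≠ v·u and G is not abelian. Hence G is not cyclic.

Answer: No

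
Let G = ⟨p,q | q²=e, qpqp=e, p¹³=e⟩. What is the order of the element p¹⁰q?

Compute successive powers until reaching e:
  (p¹⁰q)¹ = p¹⁰q, (p¹⁰q)² = e.
The smallest positive k with (p¹⁰q)ᵏ = e is 2.

Answer: 2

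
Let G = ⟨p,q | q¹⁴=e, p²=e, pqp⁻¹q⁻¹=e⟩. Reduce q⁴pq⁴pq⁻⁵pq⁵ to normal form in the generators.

Multiply left to right, reducing at each step:
  (q⁴) · p = pq⁴
  (pq⁴) · q⁴ = pq⁸
  (pq⁸) · p = q⁸
  (q⁸) · q⁻⁵ = q³
  (q³) · p = pq³
  (pq³) · q⁵ = pq⁸

Answer: pq⁸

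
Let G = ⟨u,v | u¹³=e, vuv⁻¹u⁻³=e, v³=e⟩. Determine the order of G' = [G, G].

G' = [G, G] is generated by all commutators. The generator-pair commutators are: [u, v] = u¹¹.
The subgroup they normally generate is {e, u, u², u³, u⁴, u⁵, u⁶, u⁷, u⁸, u⁹, u¹⁰, u¹¹, u¹²}, of order 13.
Check: |G/G'| = 39/13 = 3 is the order of the abelianisation.

Answer: 13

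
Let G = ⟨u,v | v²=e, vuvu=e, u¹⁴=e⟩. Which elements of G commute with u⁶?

⟨u⁶⟩ ⊆ C_G(u⁶) since powers of u⁶ commute with u⁶; so |C_G(u⁶)| ≥ |⟨u⁶⟩| = 7.
By orbit–stabilizer, |C_G(u⁶)| = |G| / |conj. class of u⁶| = 28 / 2 = 14.
The 14 elements commuting with u⁶ are {e, u, u², u³, u⁴, u⁵, u⁶, u⁷, u⁸, u⁹, u¹⁰, u¹¹, u¹², u¹³}.

Answer: {e, u, u², u³, u⁴, u⁵, u⁶, u⁷, u⁸, u⁹, u¹⁰, u¹¹, u¹², u¹³}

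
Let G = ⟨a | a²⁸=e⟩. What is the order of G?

G is generated by a single element, so G is cyclic. The relator gives a²⁸ = e and no smaller power is forced to be e, so the 28 powers {a, e, a², a³, a⁴, a⁵, a⁶, a⁷, a⁸, a⁹, a²², a²³, a²¹, a²⁰, a²⁴, a²⁵, a²⁶, a²⁷, a¹², a¹³, a¹¹, a¹⁰, a¹⁴, a¹⁵, a¹⁶, a¹⁷, a¹⁸, a¹⁹} are distinct. Hence |G| = 28.

Answer: 28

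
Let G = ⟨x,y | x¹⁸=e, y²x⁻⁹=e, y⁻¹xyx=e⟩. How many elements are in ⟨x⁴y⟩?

|⟨x⁴y⟩| equals the order of x⁴y. Compute successive powers until reaching e:
  (x⁴y)¹ = x⁴y, (x⁴y)² = x⁹, (x⁴y)³ = x⁴y⁻¹, (x⁴y)⁴ = e.
The smallest positive k with (x⁴y)ᵏ = e is 4, so |⟨x⁴y⟩| = 4.

Answer: 4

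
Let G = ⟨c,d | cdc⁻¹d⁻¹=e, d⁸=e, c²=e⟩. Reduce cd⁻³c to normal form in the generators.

Multiply left to right, reducing at each step:
  c · d⁻³ = cd⁵
  (cd⁵) · c = d⁵

Answer: d⁵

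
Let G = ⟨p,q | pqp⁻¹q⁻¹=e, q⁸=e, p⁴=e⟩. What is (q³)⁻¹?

The order of (q³) is 8 (smallest k with (q³)ᵏ = e), so (q³)⁻¹ = (q³)⁷ = q⁵.
Check: (q³) · (q⁵) → (q³) · q⁵ = e, giving e as required.

Answer: q⁵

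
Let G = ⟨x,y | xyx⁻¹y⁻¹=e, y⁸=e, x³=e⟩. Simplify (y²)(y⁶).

Compute (y²) · (y⁶) by multiplying left to right and reducing via the relations at each step:
  (y²) · y⁶ = e

Answer: e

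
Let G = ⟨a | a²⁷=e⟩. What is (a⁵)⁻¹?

The order of (a⁵) is 27 (smallest k with (a⁵)ᵏ = e), so (a⁵)⁻¹ = (a⁵)²⁶ = a²².
Check: (a⁵) · (a²²) → (a⁵) · a²² = e, giving e as required.

Answer: a²²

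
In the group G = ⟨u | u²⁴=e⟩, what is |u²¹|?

Compute successive powers until reaching e:
  (u²¹)¹ = u²¹, (u²¹)² = u¹⁸, (u²¹)³ = u¹⁵, (u²¹)⁴ = u¹², (u²¹)⁵ = u⁹, (u²¹)⁶ = u⁶, (u²¹)⁷ = u³, (u²¹)⁸ = e.
The smallest positive k with (u²¹)ᵏ = e is 8.

Answer: 8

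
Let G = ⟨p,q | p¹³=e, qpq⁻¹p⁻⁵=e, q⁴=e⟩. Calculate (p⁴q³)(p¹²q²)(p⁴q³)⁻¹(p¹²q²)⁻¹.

[(p⁴q³), (p¹²q²)] = (p⁴q³)·(p¹²q²)·(p⁴q³)⁻¹·(p¹²q²)⁻¹.
  (p⁴q³) · (p¹²q²) = p⁹q
  (p⁹q) · (p⁶q) = q²
  (q²) · (p¹²q²) = p

Answer: p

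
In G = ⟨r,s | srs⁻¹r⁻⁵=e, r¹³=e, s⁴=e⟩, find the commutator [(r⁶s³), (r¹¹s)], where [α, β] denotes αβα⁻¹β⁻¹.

[(r⁶s³), (r¹¹s)] = (r⁶s³)·(r¹¹s)·(r⁶s³)⁻¹·(r¹¹s)⁻¹.
  (r⁶s³) · (r¹¹s) = r³
  (r³) · (r⁹s) = r¹²s
  (r¹²s) · (r³s³) = r

Answer: r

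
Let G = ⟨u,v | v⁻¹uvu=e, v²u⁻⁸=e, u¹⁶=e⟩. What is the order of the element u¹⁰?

Compute successive powers until reaching e:
  (u¹⁰)¹ = u¹⁰, (u¹⁰)² = u⁴, (u¹⁰)³ = u¹⁴, (u¹⁰)⁴ = u⁸, (u¹⁰)⁵ = u², (u¹⁰)⁶ = u¹², (u¹⁰)⁷ = u⁶, (u¹⁰)⁸ = e.
The smallest positive k with (u¹⁰)ᵏ = e is 8.

Answer: 8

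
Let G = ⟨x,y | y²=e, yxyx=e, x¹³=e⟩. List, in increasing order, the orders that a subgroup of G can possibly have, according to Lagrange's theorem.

|G| = 26 = 2 · 13. By Lagrange's theorem the order of any subgroup divides 26; the divisors of 26 are 1, 2, 13, 26.

Answer: 1, 2, 13, 26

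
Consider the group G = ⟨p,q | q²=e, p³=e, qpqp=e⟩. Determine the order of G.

Enumerate words in the generators, reducing via the relations: the distinct elements are
  {e, p, q, pq, p², p²q}.
No further products give new elements, so |G| = 6.

Answer: 6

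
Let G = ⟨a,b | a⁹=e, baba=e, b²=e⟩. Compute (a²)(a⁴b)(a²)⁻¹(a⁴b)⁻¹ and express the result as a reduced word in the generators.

[(a²), (a⁴b)] = (a²)·(a⁴b)·(a²)⁻¹·(a⁴b)⁻¹.
  (a²) · (a⁴b) = a⁶b
  (a⁶b) · (a⁷) = a⁸b
  (a⁸b) · (a⁴b) = a⁴

Answer: a⁴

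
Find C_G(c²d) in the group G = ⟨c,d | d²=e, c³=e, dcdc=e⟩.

⟨c²d⟩ ⊆ C_G(c²d) since powers of c²d commute with c²d; so |C_G(c²d)| ≥ |⟨c²d⟩| = 2.
By orbit–stabilizer, |C_G(c²d)| = |G| / |conj. class of c²d| = 6 / 3 = 2.
The 2 elements commuting with c²d are {e, c²d}.

Answer: {e, c²d}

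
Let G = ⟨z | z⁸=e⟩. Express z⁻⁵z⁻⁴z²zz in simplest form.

Multiply left to right, reducing at each step:
  (z³) · z⁻⁴ = z⁷
  (z⁷) · z² = z
  z · z = z²
  (z²) · z = z³

Answer: z³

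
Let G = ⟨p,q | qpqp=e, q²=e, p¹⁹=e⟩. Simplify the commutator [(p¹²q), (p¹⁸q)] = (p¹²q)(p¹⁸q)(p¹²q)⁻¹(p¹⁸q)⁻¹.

[(p¹²q), (p¹⁸q)] = (p¹²q)·(p¹⁸q)·(p¹²q)⁻¹·(p¹⁸q)⁻¹.
  (p¹²q) · (p¹⁸q) = p¹³
  (p¹³) · (p¹²q) = p⁶q
  (p⁶q) · (p¹⁸q) = p⁷

Answer: p⁷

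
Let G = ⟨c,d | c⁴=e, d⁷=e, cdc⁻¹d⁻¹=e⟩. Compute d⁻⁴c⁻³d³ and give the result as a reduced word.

Multiply left to right, reducing at each step:
  (d³) · c⁻³ = cd³
  (cd³) · d³ = cd⁶

Answer: cd⁶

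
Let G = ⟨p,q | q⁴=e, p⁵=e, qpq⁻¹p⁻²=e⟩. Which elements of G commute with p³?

⟨p³⟩ ⊆ C_G(p³) since powers of p³ commute with p³; so |C_G(p³)| ≥ |⟨p³⟩| = 5.
By orbit–stabilizer, |C_G(p³)| = |G| / |conj. class of p³| = 20 / 4 = 5.
The 5 elements commuting with p³ are {e, p, p², p³, p⁴}.

Answer: {e, p, p², p³, p⁴}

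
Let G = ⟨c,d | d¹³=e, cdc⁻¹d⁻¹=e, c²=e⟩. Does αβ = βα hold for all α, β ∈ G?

Each pair of generators commutes: c·d = cd = d·c. Since the generators pairwise commute, every element of G commutes with every other, so G is abelian.

Answer: Yes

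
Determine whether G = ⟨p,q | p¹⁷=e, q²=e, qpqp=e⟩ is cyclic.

Every cyclic group is abelian. But p·q = pq while q·p = p¹⁶q, so p·q ≠ q·p and G is not abelian. Hence G is not cyclic.

Answer: No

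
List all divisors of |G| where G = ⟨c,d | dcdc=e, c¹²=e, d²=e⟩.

|G| = 24 = 2³ · 3. By Lagrange's theorem the order of any subgroup divides 24; the divisors of 24 are 1, 2, 3, 4, 6, 8, 12, 24.

Answer: 1, 2, 3, 4, 6, 8, 12, 24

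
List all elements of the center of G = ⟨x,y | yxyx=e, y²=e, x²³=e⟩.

An element z ∈ Z(G) iff z commutes with every generator.
For example e is central: e·x = x = x·e; e·y = y = y·e.
Whereas x ∉ Z(G) since x·y = xy ≠ x²²y = y·x.
Checking each of the 46 elements this way gives Z(G) = {e}, of order 1.

Answer: {e}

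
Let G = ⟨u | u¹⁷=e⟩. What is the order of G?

G is generated by a single element, so G is cyclic. The relator gives u¹⁷ = e and no smaller power is forced to be e, so the 17 powers {e, u, u², u³, u⁴, u⁵, u⁶, u⁷, u⁸, u⁹, u¹², u¹³, u¹¹, u¹⁰, u¹⁴, u¹⁵, u¹⁶} are distinct. Hence |G| = 17.

Answer: 17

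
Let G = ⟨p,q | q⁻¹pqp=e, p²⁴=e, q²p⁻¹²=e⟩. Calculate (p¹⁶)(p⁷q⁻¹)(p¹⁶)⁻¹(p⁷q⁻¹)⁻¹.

[(p¹⁶), (p⁷q⁻¹)] = (p¹⁶)·(p⁷q⁻¹)·(p¹⁶)⁻¹·(p⁷q⁻¹)⁻¹.
  (p¹⁶) · (p⁷q⁻¹) = p¹¹q
  (p¹¹q) · (p⁸) = p³q
  (p³q) · (p⁷q) = p⁸

Answer: p⁸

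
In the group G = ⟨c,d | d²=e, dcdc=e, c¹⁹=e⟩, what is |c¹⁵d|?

Compute successive powers until reaching e:
  (c¹⁵d)¹ = c¹⁵d, (c¹⁵d)² = e.
The smallest positive k with (c¹⁵d)ᵏ = e is 2.

Answer: 2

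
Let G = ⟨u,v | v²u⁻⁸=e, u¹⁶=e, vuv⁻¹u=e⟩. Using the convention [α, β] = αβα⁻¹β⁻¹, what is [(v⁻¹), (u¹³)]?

[(v⁻¹), (u¹³)] = (v⁻¹)·(u¹³)·(v⁻¹)⁻¹·(u¹³)⁻¹.
  (v⁻¹) · (u¹³) = u³v⁻¹
  (u³v⁻¹) · v = u³
  (u³) · (u³) = u⁶

Answer: u⁶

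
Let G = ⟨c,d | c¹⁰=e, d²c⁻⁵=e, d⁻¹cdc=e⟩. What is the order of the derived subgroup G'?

G' = [G, G] is generated by all commutators. The generator-pair commutators are: [c, d] = c².
The subgroup they normally generate is {e, c², c⁴, c⁶, c⁸}, of order 5.
Check: |G/G'| = 20/5 = 4 is the order of the abelianisation.

Answer: 5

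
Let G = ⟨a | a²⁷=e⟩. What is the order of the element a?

Compute successive powers until reaching e:
  a¹ = a, a² = a², a³ = a³, a⁴ = a⁴, a⁵ = a⁵, a⁶ = a⁶, a⁷ = a⁷, a⁸ = a⁸, a⁹ = a⁹, a¹⁰ = a¹⁰, a¹¹ = a¹¹, a¹² = a¹², a¹³ = a¹³, a¹⁴ = a¹⁴, a¹⁵ = a¹⁵, a¹⁶ = a¹⁶, a¹⁷ = a¹⁷, a¹⁸ = a¹⁸, a¹⁹ = a¹⁹, a²⁰ = a²⁰, a²¹ = a²¹, a²² = a²², a²³ = a²³, a²⁴ = a²⁴, a²⁵ = a²⁵, a²⁶ = a²⁶, a²⁷ = e.
The smallest positive k with aᵏ = e is 27.

Answer: 27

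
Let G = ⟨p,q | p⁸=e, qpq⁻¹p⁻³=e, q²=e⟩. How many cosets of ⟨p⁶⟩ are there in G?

First find ord(p⁶) by computing successive powers:
  (p⁶)¹ = p⁶, (p⁶)² = p⁴, (p⁶)³ = p², (p⁶)⁴ = e.
So |⟨p⁶⟩| = ord(p⁶) = 4. With |G| = 16, by Lagrange [G : ⟨p⁶⟩] = 16/4 = 4.

Answer: 4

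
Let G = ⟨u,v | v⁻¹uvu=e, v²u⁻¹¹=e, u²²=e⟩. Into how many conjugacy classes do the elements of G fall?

The conjugacy classes (representative and size) are:
  [e] (size 1), [u²¹] (size 2), [u²] (size 2), [u³] (size 2), [u¹⁸] (size 2), [u¹⁷] (size 2), [u⁶] (size 2), [u⁷] (size 2), [u⁸] (size 2), [u¹³] (size 2), [u¹²] (size 2), [u¹¹] (size 1), [u¹⁰v] (size 11), [u⁷v] (size 11).
Class equation: 1 + 2 + 2 + 2 + 2 + 2 + 2 + 2 + 2 + 2 + 2 + 1 + 11 + 11 = 44 = |G|. So G has 14 conjugacy classes.

Answer: 14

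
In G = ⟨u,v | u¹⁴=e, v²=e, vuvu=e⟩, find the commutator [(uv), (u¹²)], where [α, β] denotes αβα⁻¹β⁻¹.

[(uv), (u¹²)] = (uv)·(u¹²)·(uv)⁻¹·(u¹²)⁻¹.
  (uv) · (u¹²) = u³v
  (u³v) · (uv) = u²
  (u²) · (u²) = u⁴

Answer: u⁴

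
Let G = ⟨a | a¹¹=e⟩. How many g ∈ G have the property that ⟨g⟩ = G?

G is cyclic of order 11. An element generates G iff its order is 11, and a cyclic group of order 11 has exactly φ(11) = 10 such elements.

Answer: 10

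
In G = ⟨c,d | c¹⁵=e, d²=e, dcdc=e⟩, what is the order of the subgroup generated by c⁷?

|⟨c⁷⟩| equals the order of c⁷. Compute successive powers until reaching e:
  (c⁷)¹ = c⁷, (c⁷)² = c¹⁴, (c⁷)³ = c⁶, (c⁷)⁴ = c¹³, (c⁷)⁵ = c⁵, (c⁷)⁶ = c¹², (c⁷)⁷ = c⁴, (c⁷)⁸ = c¹¹, (c⁷)⁹ = c³, (c⁷)¹⁰ = c¹⁰, (c⁷)¹¹ = c², (c⁷)¹² = c⁹, (c⁷)¹³ = c, (c⁷)¹⁴ = c⁸, (c⁷)¹⁵ = e.
The smallest positive k with (c⁷)ᵏ = e is 15, so |⟨c⁷⟩| = 15.

Answer: 15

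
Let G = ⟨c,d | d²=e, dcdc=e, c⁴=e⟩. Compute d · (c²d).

Compute d · (c²d) by multiplying left to right and reducing via the relations at each step:
  d · c² = c²d
  (c²d) · d = c²

Answer: c²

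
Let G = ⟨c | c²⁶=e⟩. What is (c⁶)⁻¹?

The order of (c⁶) is 13 (smallest k with (c⁶)ᵏ = e), so (c⁶)⁻¹ = (c⁶)¹² = c²⁰.
Check: (c⁶) · (c²⁰) → (c⁶) · c²⁰ = e, giving e as required.

Answer: c²⁰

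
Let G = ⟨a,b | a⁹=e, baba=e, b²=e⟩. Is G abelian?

a·b = ab but b·a = a⁸b, so a·b ≠ b·a and G is not abelian.

Answer: No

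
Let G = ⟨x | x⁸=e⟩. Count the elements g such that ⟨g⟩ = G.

G is cyclic of order 8. An element generates G iff its order is 8, and a cyclic group of order 8 has exactly φ(8) = 4 such elements.

Answer: 4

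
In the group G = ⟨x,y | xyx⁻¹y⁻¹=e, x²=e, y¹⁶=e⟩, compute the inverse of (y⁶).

The order of (y⁶) is 8 (smallest k with (y⁶)ᵏ = e), so (y⁶)⁻¹ = (y⁶)⁷ = y¹⁰.
Check: (y⁶) · (y¹⁰) → (y⁶) · y¹⁰ = e, giving e as required.

Answer: y¹⁰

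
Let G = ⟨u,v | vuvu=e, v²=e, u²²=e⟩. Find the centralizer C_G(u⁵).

⟨u⁵⟩ ⊆ C_G(u⁵) since powers of u⁵ commute with u⁵; so |C_G(u⁵)| ≥ |⟨u⁵⟩| = 22.
By orbit–stabilizer, |C_G(u⁵)| = |G| / |conj. class of u⁵| = 44 / 2 = 22.
The 22 elements commuting with u⁵ are {e, u, u², u³, u⁴, u⁵, u⁶, u⁷, u⁸, u⁹, u¹⁰, u¹¹, u¹², u¹³, u¹⁴, u¹⁵, u¹⁶, u¹⁷, u¹⁸, u¹⁹, u²⁰, u²¹}.

Answer: {e, u, u², u³, u⁴, u⁵, u⁶, u⁷, u⁸, u⁹, u¹⁰, u¹¹, u¹², u¹³, u¹⁴, u¹⁵, u¹⁶, u¹⁷, u¹⁸, u¹⁹, u²⁰, u²¹}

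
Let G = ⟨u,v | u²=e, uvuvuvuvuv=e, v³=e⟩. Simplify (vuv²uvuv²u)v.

Compute (vuv²uvuv²u) · v by multiplying left to right and reducing via the relations at each step:
  (vuv²uvuv²u) · v = vuv²uvuv²uv

Answer: vuv²uvuv²uv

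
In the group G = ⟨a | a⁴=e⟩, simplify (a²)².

Compute successive powers of (a²), reducing at each step:
  (a²)²: (a²) · a² = e

Answer: e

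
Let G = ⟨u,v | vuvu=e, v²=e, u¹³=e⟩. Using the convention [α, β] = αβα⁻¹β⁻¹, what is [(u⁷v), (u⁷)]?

[(u⁷v), (u⁷)] = (u⁷v)·(u⁷)·(u⁷v)⁻¹·(u⁷)⁻¹.
  (u⁷v) · (u⁷) = v
  v · (u⁷v) = u⁶
  (u⁶) · (u⁶) = u¹²

Answer: u¹²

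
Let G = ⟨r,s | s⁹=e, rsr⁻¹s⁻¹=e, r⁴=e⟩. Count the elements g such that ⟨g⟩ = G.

G is cyclic of order 36. An element generates G iff its order is 36, and a cyclic group of order 36 has exactly φ(36) = 12 such elements.

Answer: 12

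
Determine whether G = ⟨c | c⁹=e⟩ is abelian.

G has a single generator, so G is cyclic and hence abelian.

Answer: Yes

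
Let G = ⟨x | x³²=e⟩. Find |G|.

G is generated by a single element, so G is cyclic. The relator gives x³² = e and no smaller power is forced to be e, so the 32 powers {e, x, x², x³, x⁴, x⁵, x⁶, x⁷, x⁸, x⁹, x²², x²³, x²¹, x²⁰, x²⁴, x²⁵, x²⁶, x²⁷, x²⁸, x²⁹, x³¹, x³⁰, x¹², x¹³, x¹¹, x¹⁰, x¹⁴, x¹⁵, x¹⁶, x¹⁷, x¹⁸, x¹⁹} are distinct. Hence |G| = 32.

Answer: 32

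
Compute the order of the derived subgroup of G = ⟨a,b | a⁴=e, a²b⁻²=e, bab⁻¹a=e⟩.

G' = [G, G] is generated by all commutators. The generator-pair commutators are: [a, b] = a².
The subgroup they normally generate is {e, a²}, of order 2.
Check: |G/G'| = 8/2 = 4 is the order of the abelianisation.

Answer: 2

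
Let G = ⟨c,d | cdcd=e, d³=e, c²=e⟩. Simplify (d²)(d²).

Compute (d²) · (d²) by multiplying left to right and reducing via the relations at each step:
  (d²) · d² = d

Answer: d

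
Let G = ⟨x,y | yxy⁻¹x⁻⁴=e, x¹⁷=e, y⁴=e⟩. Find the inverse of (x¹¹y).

The order of (x¹¹y) is 4 (smallest k with (x¹¹y)ᵏ = e), so (x¹¹y)⁻¹ = (x¹¹y)³ = x¹⁰y³.
Check: (x¹¹y) · (x¹⁰y³) → (x¹¹y) · x¹⁰ = y;   y · y³ = e, giving e as required.

Answer: x¹⁰y³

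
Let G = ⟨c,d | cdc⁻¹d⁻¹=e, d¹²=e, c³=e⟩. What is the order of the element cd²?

Compute successive powers until reaching e:
  (cd²)¹ = cd², (cd²)² = c²d⁴, (cd²)³ = d⁶, (cd²)⁴ = cd⁸, (cd²)⁵ = c²d¹⁰, (cd²)⁶ = e.
The smallest positive k with (cd²)ᵏ = e is 6.

Answer: 6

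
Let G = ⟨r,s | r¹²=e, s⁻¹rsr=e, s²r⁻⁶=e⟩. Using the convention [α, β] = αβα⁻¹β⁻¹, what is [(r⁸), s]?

[(r⁸), s] = (r⁸)·s·(r⁸)⁻¹·s⁻¹.
  (r⁸) · s = r²s⁻¹
  (r²s⁻¹) · (r⁴) = r⁴s
  (r⁴s) · (s⁻¹) = r⁴

Answer: r⁴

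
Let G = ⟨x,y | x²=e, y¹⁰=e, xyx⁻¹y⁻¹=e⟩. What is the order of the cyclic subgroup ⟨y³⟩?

|⟨y³⟩| equals the order of y³. Compute successive powers until reaching e:
  (y³)¹ = y³, (y³)² = y⁶, (y³)³ = y⁹, (y³)⁴ = y², (y³)⁵ = y⁵, (y³)⁶ = y⁸, (y³)⁷ = y, (y³)⁸ = y⁴, (y³)⁹ = y⁷, (y³)¹⁰ = e.
The smallest positive k with (y³)ᵏ = e is 10, so |⟨y³⟩| = 10.

Answer: 10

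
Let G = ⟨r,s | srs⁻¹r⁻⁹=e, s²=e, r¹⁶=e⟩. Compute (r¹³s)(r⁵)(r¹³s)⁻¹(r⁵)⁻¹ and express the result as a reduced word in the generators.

[(r¹³s), (r⁵)] = (r¹³s)·(r⁵)·(r¹³s)⁻¹·(r⁵)⁻¹.
  (r¹³s) · (r⁵) = r¹⁰s
  (r¹⁰s) · (r¹¹s) = r¹³
  (r¹³) · (r¹¹) = r⁸

Answer: r⁸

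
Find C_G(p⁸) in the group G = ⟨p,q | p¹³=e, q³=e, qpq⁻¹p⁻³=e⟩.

⟨p⁸⟩ ⊆ C_G(p⁸) since powers of p⁸ commute with p⁸; so |C_G(p⁸)| ≥ |⟨p⁸⟩| = 13.
By orbit–stabilizer, |C_G(p⁸)| = |G| / |conj. class of p⁸| = 39 / 3 = 13.
The 13 elements commuting with p⁸ are {e, p, p², p³, p⁴, p⁵, p⁶, p⁷, p⁸, p⁹, p¹⁰, p¹¹, p¹²}.

Answer: {e, p, p², p³, p⁴, p⁵, p⁶, p⁷, p⁸, p⁹, p¹⁰, p¹¹, p¹²}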